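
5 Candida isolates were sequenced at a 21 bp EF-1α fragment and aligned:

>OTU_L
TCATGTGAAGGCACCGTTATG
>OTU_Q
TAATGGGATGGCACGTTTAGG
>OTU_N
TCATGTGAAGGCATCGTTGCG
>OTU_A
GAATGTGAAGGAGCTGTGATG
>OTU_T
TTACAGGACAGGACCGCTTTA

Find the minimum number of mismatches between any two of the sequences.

3

Pairwise Hamming distances:
  OTU_L vs OTU_Q: 6
  OTU_L vs OTU_N: 3
  OTU_L vs OTU_A: 6
  OTU_L vs OTU_T: 10
  OTU_Q vs OTU_N: 8
  OTU_Q vs OTU_A: 9
  OTU_Q vs OTU_T: 12
  OTU_N vs OTU_A: 9
  OTU_N vs OTU_T: 12
  OTU_A vs OTU_T: 14
The smallest is 3, between OTU_L and OTU_N.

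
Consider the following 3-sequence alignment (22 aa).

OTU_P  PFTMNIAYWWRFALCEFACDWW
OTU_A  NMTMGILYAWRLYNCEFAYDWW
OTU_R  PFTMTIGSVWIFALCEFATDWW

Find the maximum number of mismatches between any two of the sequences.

11

Pairwise Hamming distances:
  OTU_P vs OTU_A: 9
  OTU_P vs OTU_R: 6
  OTU_A vs OTU_R: 11
The largest is 11, between OTU_A and OTU_R.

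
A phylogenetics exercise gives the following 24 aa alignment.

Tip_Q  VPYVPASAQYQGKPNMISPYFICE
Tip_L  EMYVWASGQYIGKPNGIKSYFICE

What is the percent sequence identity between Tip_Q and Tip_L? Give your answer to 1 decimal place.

Mismatches occur at site 1 (V→E), site 2 (P→M), site 5 (P→W), site 8 (A→G), site 11 (Q→I), site 16 (M→G), site 18 (S→K), site 19 (P→S).
16 of the 24 sites match, so the percent identity is 16/24 × 100 = 66.7%.

66.7%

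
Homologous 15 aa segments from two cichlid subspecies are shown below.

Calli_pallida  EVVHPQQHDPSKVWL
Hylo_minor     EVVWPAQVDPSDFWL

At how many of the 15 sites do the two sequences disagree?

5

Mismatches occur at site 4 (H↔W), site 6 (Q↔A), site 8 (H↔V), site 12 (K↔D), site 13 (V↔F).
That gives 5 mismatches out of 15 aligned sites, so the Hamming distance is 5.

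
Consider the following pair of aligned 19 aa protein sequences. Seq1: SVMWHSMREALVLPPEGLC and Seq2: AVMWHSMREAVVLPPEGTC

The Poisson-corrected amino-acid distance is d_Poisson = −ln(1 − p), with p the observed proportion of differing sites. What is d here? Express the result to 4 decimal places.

Mismatches occur at site 1 (S/A), site 11 (L/V), site 18 (L/T).
p = 3/19 = 0.157895.
d = −ln(1 − 0.157895) = −ln(0.842105) = 0.1719.

0.1719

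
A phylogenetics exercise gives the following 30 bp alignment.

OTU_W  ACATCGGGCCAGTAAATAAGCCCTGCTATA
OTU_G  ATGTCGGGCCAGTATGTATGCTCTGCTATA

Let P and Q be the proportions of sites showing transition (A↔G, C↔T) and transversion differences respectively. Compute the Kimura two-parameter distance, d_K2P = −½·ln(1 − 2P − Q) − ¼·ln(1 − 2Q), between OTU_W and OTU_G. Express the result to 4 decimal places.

0.2385

Differing sites — 2:C/T (Ti); 3:A/G (Ti); 15:A/T (Tv); 16:A/G (Ti); 19:A/T (Tv); 22:C/T (Ti).
Of the 6 differences, 4 transitions and 2 transversions over 30 sites: P = 4/30 = 0.133333, Q = 2/30 = 0.066667.
d = −0.5·ln(0.666667) − 0.25·ln(0.866666) = −0.5·(-0.405465) − 0.25·(-0.143102) = 0.2385.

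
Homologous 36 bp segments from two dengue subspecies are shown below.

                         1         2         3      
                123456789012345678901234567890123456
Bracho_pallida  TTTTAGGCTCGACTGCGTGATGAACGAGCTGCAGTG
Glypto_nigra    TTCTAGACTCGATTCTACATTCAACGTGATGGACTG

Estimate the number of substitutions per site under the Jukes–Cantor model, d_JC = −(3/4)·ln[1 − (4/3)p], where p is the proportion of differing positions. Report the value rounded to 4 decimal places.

0.5482

The sequences differ at positions 3 (T/C), 7 (G/A), 13 (C/T), 15 (G/C), 16 (C/T), 17 (G/A), 18 (T/C), 19 (G/A), 20 (A/T), 22 (G/C), 27 (A/T), 29 (C/A), 32 (C/G), 34 (G/C).
p = 14/36 = 0.388889.
d = −0.75 · ln(1 − (4/3)·0.388889) = −0.75 · ln(0.481481) = −0.75 · (-0.730889) = 0.5482.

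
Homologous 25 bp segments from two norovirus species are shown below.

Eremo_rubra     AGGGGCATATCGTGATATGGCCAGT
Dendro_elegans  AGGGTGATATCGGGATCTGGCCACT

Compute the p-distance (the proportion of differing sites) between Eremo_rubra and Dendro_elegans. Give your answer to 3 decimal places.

The sequences differ at positions 5 (G/T), 6 (C/G), 13 (T/G), 17 (A/C), 24 (G/C).
There are 5 differences over 25 sites, so p = 5/25 = 0.200.

0.200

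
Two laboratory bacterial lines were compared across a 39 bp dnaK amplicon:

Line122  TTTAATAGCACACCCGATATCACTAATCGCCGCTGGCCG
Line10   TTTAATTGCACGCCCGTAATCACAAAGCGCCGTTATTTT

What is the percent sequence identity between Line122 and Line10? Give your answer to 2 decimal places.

The sequences differ at positions 7 (A/T), 12 (A/G), 17 (A/T), 18 (T/A), 24 (T/A), 27 (T/G), 33 (C/T), 35 (G/A), 36 (G/T), 37 (C/T), 38 (C/T), 39 (G/T).
27 of the 39 sites match, so the percent identity is 27/39 × 100 = 69.23%.

69.23%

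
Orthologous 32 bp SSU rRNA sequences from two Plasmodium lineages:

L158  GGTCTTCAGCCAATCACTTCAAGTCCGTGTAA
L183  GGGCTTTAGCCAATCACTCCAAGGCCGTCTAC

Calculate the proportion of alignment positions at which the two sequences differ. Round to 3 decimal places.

The sequences differ at positions 3 (T/G), 7 (C/T), 19 (T/C), 24 (T/G), 29 (G/C), 32 (A/C).
There are 6 differences over 32 sites, so p = 6/32 = 0.188.

0.188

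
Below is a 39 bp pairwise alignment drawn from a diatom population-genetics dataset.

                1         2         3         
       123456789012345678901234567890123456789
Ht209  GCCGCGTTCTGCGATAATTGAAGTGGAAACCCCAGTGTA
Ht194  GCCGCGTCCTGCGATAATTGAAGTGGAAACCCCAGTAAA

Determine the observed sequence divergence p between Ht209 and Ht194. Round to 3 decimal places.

Mismatches occur at site 8 (T/C), site 37 (G/A), site 38 (T/A).
There are 3 differences over 39 sites, so p = 3/39 = 0.077.

0.077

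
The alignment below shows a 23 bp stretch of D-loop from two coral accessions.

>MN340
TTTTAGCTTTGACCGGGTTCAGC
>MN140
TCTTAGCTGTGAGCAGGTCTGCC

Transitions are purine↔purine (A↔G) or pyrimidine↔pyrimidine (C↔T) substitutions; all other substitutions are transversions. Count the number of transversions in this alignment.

Mismatches occur at site 2 (T↔C, transition), site 9 (T↔G, transversion), site 13 (C↔G, transversion), site 15 (G↔A, transition), site 19 (T↔C, transition), site 20 (C↔T, transition), site 21 (A↔G, transition), site 22 (G↔C, transversion).
Of the 8 differences, 5 transitions and 3 transversions, so the answer is 3.

3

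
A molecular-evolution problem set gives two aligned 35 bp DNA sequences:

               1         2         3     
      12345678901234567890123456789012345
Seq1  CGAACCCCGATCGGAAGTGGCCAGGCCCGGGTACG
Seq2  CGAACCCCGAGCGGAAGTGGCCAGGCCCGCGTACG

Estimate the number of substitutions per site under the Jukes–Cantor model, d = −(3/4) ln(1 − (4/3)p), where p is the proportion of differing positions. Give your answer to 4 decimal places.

0.0594

Differing sites — 11:T/G; 30:G/C.
p = 2/35 = 0.057143.
d = −0.75 · ln(1 − (4/3)·0.057143) = −0.75 · ln(0.923809) = −0.75 · (-0.079250) = 0.0594.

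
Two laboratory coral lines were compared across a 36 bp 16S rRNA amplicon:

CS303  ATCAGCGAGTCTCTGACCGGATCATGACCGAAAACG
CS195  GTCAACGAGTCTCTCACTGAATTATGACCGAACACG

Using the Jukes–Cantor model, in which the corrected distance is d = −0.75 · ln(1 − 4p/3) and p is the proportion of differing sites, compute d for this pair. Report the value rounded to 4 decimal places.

0.2251

Mismatches occur at site 1 (A↔G), site 5 (G↔A), site 15 (G↔C), site 18 (C↔T), site 20 (G↔A), site 23 (C↔T), site 33 (A↔C).
p = 7/36 = 0.194444.
d = −0.75 · ln(1 − (4/3)·0.194444) = −0.75 · ln(0.740741) = −0.75 · (-0.300104) = 0.2251.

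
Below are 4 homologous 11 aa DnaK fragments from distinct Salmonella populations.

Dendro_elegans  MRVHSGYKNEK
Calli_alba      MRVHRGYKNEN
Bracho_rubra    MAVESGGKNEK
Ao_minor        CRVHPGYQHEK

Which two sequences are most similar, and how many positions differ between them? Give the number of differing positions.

Pairwise Hamming distances:
  Dendro_elegans vs Calli_alba: 2
  Dendro_elegans vs Bracho_rubra: 3
  Dendro_elegans vs Ao_minor: 4
  Calli_alba vs Bracho_rubra: 5
  Calli_alba vs Ao_minor: 5
  Bracho_rubra vs Ao_minor: 7
The smallest is 2, between Dendro_elegans and Calli_alba.

2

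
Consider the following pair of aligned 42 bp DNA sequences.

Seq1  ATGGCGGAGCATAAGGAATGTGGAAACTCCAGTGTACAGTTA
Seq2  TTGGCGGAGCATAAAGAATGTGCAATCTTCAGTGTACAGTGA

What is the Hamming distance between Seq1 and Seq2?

Mismatches occur at site 1 (A/T), site 15 (G/A), site 23 (G/C), site 26 (A/T), site 29 (C/T), site 41 (T/G).
That gives 6 mismatches out of 42 aligned sites, so the Hamming distance is 6.

6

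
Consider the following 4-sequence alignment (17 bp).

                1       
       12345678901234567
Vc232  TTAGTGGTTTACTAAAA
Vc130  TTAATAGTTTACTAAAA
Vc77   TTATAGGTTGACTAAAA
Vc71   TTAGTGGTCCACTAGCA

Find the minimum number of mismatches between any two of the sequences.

2

Pairwise Hamming distances:
  Vc232 vs Vc130: 2
  Vc232 vs Vc77: 3
  Vc232 vs Vc71: 4
  Vc130 vs Vc77: 4
  Vc130 vs Vc71: 6
  Vc77 vs Vc71: 6
The smallest is 2, between Vc232 and Vc130.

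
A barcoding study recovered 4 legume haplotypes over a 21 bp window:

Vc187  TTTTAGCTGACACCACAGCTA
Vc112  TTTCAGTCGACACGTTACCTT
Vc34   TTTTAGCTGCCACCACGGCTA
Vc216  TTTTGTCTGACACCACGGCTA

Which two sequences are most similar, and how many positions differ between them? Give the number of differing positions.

Pairwise Hamming distances:
  Vc187 vs Vc112: 8
  Vc187 vs Vc34: 2
  Vc187 vs Vc216: 3
  Vc112 vs Vc34: 10
  Vc112 vs Vc216: 11
  Vc34 vs Vc216: 3
The smallest is 2, between Vc187 and Vc34.

2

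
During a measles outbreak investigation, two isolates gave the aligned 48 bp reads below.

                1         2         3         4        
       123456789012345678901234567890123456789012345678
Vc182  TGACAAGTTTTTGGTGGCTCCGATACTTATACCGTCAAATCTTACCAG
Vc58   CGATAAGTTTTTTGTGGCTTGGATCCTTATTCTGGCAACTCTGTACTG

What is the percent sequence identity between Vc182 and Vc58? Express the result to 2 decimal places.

70.83%

The sequences differ at positions 1 (T/C), 4 (C/T), 13 (G/T), 20 (C/T), 21 (C/G), 25 (A/C), 31 (A/T), 33 (C/T), 35 (T/G), 39 (A/C), 43 (T/G), 44 (A/T), 45 (C/A), 47 (A/T).
34 of the 48 sites match, so the percent identity is 34/48 × 100 = 70.83%.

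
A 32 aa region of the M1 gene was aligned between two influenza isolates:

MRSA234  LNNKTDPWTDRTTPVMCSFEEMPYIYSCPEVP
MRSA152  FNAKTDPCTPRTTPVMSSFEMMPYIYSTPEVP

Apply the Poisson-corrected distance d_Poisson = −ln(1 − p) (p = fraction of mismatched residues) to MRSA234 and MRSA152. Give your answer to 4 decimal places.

The sequences differ at positions 1 (L/F), 3 (N/A), 8 (W/C), 10 (D/P), 17 (C/S), 21 (E/M), 28 (C/T).
p = 7/32 = 0.218750.
d = −ln(1 − 0.218750) = −ln(0.781250) = 0.2469.

0.2469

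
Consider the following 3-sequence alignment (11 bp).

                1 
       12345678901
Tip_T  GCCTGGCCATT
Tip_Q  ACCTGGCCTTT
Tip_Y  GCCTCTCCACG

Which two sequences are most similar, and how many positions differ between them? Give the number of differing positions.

2

Pairwise Hamming distances:
  Tip_T vs Tip_Q: 2
  Tip_T vs Tip_Y: 4
  Tip_Q vs Tip_Y: 6
The smallest is 2, between Tip_T and Tip_Q.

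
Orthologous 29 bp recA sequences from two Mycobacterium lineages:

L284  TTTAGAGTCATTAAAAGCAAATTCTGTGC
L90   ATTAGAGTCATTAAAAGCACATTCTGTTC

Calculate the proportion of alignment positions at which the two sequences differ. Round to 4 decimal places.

0.1034

The sequences differ at positions 1 (T/A), 20 (A/C), 28 (G/T).
There are 3 differences over 29 sites, so p = 3/29 = 0.1034.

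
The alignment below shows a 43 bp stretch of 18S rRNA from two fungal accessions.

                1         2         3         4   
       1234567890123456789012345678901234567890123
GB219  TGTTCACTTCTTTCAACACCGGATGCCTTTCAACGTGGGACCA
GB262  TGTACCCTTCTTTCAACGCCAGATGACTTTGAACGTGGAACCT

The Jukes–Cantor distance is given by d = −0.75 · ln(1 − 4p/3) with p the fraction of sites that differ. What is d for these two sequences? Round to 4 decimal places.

0.2138

The sequences differ at positions 4 (T/A), 6 (A/C), 18 (A/G), 21 (G/A), 26 (C/A), 31 (C/G), 39 (G/A), 43 (A/T).
p = 8/43 = 0.186047.
d = −0.75 · ln(1 − (4/3)·0.186047) = −0.75 · ln(0.751937) = −0.75 · (-0.285103) = 0.2138.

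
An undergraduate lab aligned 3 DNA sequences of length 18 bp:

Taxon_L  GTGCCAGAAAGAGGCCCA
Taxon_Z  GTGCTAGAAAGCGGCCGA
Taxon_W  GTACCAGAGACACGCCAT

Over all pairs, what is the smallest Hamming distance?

3

Pairwise Hamming distances:
  Taxon_L vs Taxon_Z: 3
  Taxon_L vs Taxon_W: 6
  Taxon_Z vs Taxon_W: 8
The smallest is 3, between Taxon_L and Taxon_Z.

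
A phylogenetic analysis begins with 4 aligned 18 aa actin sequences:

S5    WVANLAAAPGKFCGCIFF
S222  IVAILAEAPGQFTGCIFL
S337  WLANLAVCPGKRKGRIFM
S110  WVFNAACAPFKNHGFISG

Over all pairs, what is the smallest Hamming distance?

Pairwise Hamming distances:
  S5 vs S222: 6
  S5 vs S337: 7
  S5 vs S110: 9
  S222 vs S337: 10
  S222 vs S110: 12
  S337 vs S110: 11
The smallest is 6, between S5 and S222.

6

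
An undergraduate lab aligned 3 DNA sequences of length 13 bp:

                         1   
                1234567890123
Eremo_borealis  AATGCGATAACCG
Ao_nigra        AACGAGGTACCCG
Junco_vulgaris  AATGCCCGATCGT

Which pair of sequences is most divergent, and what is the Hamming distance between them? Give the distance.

Pairwise Hamming distances:
  Eremo_borealis vs Ao_nigra: 4
  Eremo_borealis vs Junco_vulgaris: 6
  Ao_nigra vs Junco_vulgaris: 8
The largest is 8, between Ao_nigra and Junco_vulgaris.

8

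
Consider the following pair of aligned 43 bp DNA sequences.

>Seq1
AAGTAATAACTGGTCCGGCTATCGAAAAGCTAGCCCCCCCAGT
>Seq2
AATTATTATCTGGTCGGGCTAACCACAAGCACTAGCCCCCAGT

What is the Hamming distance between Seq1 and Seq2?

Mismatches occur at site 3 (G→T), site 6 (A→T), site 9 (A→T), site 16 (C→G), site 22 (T→A), site 24 (G→C), site 26 (A→C), site 31 (T→A), site 32 (A→C), site 33 (G→T), site 34 (C→A), site 35 (C→G).
That gives 12 mismatches out of 43 aligned sites, so the Hamming distance is 12.

12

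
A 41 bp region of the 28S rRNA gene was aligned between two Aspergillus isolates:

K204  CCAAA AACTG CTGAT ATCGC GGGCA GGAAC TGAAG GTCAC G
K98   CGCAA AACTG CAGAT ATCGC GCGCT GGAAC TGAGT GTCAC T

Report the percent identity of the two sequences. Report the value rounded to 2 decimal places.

The sequences differ at positions 2 (C/G), 3 (A/C), 12 (T/A), 22 (G/C), 25 (A/T), 34 (A/G), 35 (G/T), 41 (G/T).
33 of the 41 sites match, so the percent identity is 33/41 × 100 = 80.49%.

80.49%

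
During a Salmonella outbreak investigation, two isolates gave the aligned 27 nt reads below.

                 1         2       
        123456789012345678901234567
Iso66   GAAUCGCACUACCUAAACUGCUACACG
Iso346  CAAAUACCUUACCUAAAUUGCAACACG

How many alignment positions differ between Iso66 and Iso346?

8

Mismatches occur at site 1 (G/C), site 4 (U/A), site 5 (C/U), site 6 (G/A), site 8 (A/C), site 9 (C/U), site 18 (C/U), site 22 (U/A).
That gives 8 mismatches out of 27 aligned sites, so the Hamming distance is 8.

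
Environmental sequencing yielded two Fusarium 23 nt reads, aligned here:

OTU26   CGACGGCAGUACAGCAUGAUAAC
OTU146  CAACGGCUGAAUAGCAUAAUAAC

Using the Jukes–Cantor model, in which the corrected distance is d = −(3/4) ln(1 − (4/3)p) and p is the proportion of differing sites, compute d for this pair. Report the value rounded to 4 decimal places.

Mismatches occur at site 2 (G↔A), site 8 (A↔U), site 10 (U↔A), site 12 (C↔U), site 18 (G↔A).
p = 5/23 = 0.217391.
d = −0.75 · ln(1 − (4/3)·0.217391) = −0.75 · ln(0.710145) = −0.75 · (-0.342286) = 0.2567.

0.2567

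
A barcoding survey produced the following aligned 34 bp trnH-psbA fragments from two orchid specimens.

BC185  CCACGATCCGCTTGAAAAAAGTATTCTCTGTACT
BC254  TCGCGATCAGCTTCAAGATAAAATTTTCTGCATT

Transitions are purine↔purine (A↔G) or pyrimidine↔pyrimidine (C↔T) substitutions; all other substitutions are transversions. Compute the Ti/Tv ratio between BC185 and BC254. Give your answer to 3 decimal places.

Differing sites — 1:C/T (Ti); 3:A/G (Ti); 9:C/A (Tv); 14:G/C (Tv); 17:A/G (Ti); 19:A/T (Tv); 21:G/A (Ti); 22:T/A (Tv); 26:C/T (Ti); 31:T/C (Ti); 33:C/T (Ti).
Of the 11 differences, 7 transitions and 4 transversions, so Ti/Tv = 7/4 = 1.750.

1.750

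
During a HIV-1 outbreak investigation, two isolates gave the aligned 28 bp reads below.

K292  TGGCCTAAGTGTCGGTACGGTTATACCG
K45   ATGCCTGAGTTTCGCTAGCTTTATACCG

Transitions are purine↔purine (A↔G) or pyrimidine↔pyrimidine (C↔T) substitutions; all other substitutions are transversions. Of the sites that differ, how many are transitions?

The sequences differ at positions 1 (T/A, transversion), 2 (G/T, transversion), 7 (A/G, transition), 11 (G/T, transversion), 15 (G/C, transversion), 18 (C/G, transversion), 19 (G/C, transversion), 20 (G/T, transversion).
Of the 8 differences, 1 transition and 7 transversions, so the answer is 1.

1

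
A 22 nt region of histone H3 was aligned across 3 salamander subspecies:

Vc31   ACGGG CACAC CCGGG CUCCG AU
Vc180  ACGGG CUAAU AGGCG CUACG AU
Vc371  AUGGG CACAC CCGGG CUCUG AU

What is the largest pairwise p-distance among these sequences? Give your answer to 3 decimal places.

Pairwise Hamming distances:
  Vc31 vs Vc180: 7
  Vc31 vs Vc371: 2
  Vc180 vs Vc371: 9
The largest is 9 mismatches, between Vc180 and Vc371; p = 9/22 = 0.409.

0.409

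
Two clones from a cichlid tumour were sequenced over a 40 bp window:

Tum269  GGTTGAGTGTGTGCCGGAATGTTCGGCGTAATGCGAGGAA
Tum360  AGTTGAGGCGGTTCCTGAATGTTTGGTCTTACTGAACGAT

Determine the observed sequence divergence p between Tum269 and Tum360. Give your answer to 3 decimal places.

0.400

The sequences differ at positions 1 (G/A), 8 (T/G), 9 (G/C), 10 (T/G), 13 (G/T), 16 (G/T), 24 (C/T), 27 (C/T), 28 (G/C), 30 (A/T), 32 (T/C), 33 (G/T), 34 (C/G), 35 (G/A), 37 (G/C), 40 (A/T).
There are 16 differences over 40 sites, so p = 16/40 = 0.400.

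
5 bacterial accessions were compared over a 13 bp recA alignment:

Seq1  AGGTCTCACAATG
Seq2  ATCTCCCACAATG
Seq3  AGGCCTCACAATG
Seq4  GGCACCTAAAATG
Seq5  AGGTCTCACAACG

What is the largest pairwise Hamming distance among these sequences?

7

Pairwise Hamming distances:
  Seq1 vs Seq2: 3
  Seq1 vs Seq3: 1
  Seq1 vs Seq4: 6
  Seq1 vs Seq5: 1
  Seq2 vs Seq3: 4
  Seq2 vs Seq4: 5
  Seq2 vs Seq5: 4
  Seq3 vs Seq4: 6
  Seq3 vs Seq5: 2
  Seq4 vs Seq5: 7
The largest is 7, between Seq4 and Seq5.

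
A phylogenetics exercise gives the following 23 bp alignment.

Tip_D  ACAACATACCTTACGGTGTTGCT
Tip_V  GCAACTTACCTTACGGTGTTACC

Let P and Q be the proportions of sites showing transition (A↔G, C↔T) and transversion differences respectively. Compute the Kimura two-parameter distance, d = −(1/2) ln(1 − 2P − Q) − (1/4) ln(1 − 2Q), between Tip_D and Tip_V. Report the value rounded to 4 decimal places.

0.2042

Differing sites — 1:A/G (Ti); 6:A/T (Tv); 21:G/A (Ti); 23:T/C (Ti).
Of the 4 differences, 3 transitions and 1 transversion over 23 sites: P = 3/23 = 0.130435, Q = 1/23 = 0.043478.
d = −0.5·ln(0.695652) − 0.25·ln(0.913044) = −0.5·(-0.362906) − 0.25·(-0.090971) = 0.2042.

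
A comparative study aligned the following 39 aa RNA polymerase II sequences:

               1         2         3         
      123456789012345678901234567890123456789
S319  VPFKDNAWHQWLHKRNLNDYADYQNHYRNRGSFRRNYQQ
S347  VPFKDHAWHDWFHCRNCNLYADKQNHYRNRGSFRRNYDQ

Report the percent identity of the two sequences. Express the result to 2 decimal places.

Differing sites — 6:N/H; 10:Q/D; 12:L/F; 14:K/C; 17:L/C; 19:D/L; 23:Y/K; 38:Q/D.
31 of the 39 sites match, so the percent identity is 31/39 × 100 = 79.49%.

79.49%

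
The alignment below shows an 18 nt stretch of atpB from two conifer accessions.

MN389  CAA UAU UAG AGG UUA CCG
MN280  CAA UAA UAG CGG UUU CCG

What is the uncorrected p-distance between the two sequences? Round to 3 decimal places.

0.167

The sequences differ at positions 6 (U/A), 10 (A/C), 15 (A/U).
There are 3 differences over 18 sites, so p = 3/18 = 0.167.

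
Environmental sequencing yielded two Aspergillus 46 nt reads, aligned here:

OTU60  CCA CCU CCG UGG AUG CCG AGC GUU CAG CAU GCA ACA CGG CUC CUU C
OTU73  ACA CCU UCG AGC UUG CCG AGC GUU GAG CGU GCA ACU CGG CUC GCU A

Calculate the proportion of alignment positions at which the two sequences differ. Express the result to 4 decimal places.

0.2391

The sequences differ at positions 1 (C/A), 7 (C/U), 10 (U/A), 12 (G/C), 13 (A/U), 25 (C/G), 29 (A/G), 36 (A/U), 43 (C/G), 44 (U/C), 46 (C/A).
There are 11 differences over 46 sites, so p = 11/46 = 0.2391.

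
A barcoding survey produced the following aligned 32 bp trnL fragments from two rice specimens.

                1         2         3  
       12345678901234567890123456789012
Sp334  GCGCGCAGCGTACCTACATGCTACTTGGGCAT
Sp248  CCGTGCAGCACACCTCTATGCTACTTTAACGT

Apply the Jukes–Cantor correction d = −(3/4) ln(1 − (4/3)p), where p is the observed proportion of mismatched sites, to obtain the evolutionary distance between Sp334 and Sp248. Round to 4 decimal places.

0.4042

Differing sites — 1:G/C; 4:C/T; 10:G/A; 11:T/C; 16:A/C; 17:C/T; 27:G/T; 28:G/A; 29:G/A; 31:A/G.
p = 10/32 = 0.312500.
d = −0.75 · ln(1 − (4/3)·0.312500) = −0.75 · ln(0.583333) = −0.75 · (-0.538997) = 0.4042.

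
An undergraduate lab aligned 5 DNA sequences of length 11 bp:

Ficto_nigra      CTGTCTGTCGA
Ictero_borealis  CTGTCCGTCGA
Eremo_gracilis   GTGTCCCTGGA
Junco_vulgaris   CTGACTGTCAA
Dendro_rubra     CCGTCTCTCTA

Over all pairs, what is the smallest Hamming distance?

Pairwise Hamming distances:
  Ficto_nigra vs Ictero_borealis: 1
  Ficto_nigra vs Eremo_gracilis: 4
  Ficto_nigra vs Junco_vulgaris: 2
  Ficto_nigra vs Dendro_rubra: 3
  Ictero_borealis vs Eremo_gracilis: 3
  Ictero_borealis vs Junco_vulgaris: 3
  Ictero_borealis vs Dendro_rubra: 4
  Eremo_gracilis vs Junco_vulgaris: 6
  Eremo_gracilis vs Dendro_rubra: 5
  Junco_vulgaris vs Dendro_rubra: 4
The smallest is 1, between Ficto_nigra and Ictero_borealis.

1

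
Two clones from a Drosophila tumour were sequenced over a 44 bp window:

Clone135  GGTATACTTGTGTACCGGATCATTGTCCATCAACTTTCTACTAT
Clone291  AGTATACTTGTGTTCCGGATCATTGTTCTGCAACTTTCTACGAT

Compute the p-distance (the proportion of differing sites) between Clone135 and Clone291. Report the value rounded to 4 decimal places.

0.1364

The sequences differ at positions 1 (G/A), 14 (A/T), 27 (C/T), 29 (A/T), 30 (T/G), 42 (T/G).
There are 6 differences over 44 sites, so p = 6/44 = 0.1364.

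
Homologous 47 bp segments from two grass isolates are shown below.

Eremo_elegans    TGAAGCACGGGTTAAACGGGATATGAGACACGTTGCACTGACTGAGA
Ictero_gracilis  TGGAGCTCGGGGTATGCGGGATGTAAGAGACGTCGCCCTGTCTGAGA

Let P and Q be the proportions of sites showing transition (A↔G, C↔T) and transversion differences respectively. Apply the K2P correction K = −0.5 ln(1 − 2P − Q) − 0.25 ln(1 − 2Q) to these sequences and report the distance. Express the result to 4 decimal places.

Mismatches occur at site 3 (A→G, transition), site 7 (A→T, transversion), site 12 (T→G, transversion), site 15 (A→T, transversion), site 16 (A→G, transition), site 23 (A→G, transition), site 25 (G→A, transition), site 29 (C→G, transversion), site 34 (T→C, transition), site 37 (A→C, transversion), site 41 (A→T, transversion).
Of the 11 differences, 5 transitions and 6 transversions over 47 sites: P = 5/47 = 0.106383, Q = 6/47 = 0.127660.
d = −0.5·ln(0.659574) − 0.25·ln(0.744680) = −0.5·(-0.416161) − 0.25·(-0.294801) = 0.2818.

0.2818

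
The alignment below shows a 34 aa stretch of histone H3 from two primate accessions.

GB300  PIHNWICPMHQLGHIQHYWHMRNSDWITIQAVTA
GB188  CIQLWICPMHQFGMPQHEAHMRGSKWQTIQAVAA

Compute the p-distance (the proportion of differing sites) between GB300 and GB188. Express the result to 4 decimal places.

Mismatches occur at site 1 (P→C), site 3 (H→Q), site 4 (N→L), site 12 (L→F), site 14 (H→M), site 15 (I→P), site 18 (Y→E), site 19 (W→A), site 23 (N→G), site 25 (D→K), site 27 (I→Q), site 33 (T→A).
There are 12 differences over 34 sites, so p = 12/34 = 0.3529.

0.3529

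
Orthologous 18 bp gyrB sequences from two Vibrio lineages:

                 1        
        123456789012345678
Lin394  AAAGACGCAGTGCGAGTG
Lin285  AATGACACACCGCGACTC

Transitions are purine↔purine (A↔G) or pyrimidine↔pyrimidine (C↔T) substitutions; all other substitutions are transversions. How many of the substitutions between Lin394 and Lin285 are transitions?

Differing sites — 3:A/T (Tv); 7:G/A (Ti); 10:G/C (Tv); 11:T/C (Ti); 16:G/C (Tv); 18:G/C (Tv).
Of the 6 differences, 2 transitions and 4 transversions, so the answer is 2.

2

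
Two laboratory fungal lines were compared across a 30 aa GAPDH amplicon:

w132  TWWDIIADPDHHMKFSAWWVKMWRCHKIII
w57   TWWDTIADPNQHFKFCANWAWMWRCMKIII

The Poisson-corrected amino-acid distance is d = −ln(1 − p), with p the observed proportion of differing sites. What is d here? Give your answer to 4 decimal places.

Mismatches occur at site 5 (I/T), site 10 (D/N), site 11 (H/Q), site 13 (M/F), site 16 (S/C), site 18 (W/N), site 20 (V/A), site 21 (K/W), site 26 (H/M).
p = 9/30 = 0.300000.
d = −ln(1 − 0.300000) = −ln(0.700000) = 0.3567.

0.3567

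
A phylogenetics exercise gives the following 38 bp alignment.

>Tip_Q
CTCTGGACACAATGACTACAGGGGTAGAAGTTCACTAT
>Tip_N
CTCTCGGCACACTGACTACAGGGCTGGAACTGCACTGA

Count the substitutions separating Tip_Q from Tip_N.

The sequences differ at positions 5 (G/C), 7 (A/G), 12 (A/C), 24 (G/C), 26 (A/G), 30 (G/C), 32 (T/G), 37 (A/G), 38 (T/A).
That gives 9 mismatches out of 38 aligned sites, so the Hamming distance is 9.

9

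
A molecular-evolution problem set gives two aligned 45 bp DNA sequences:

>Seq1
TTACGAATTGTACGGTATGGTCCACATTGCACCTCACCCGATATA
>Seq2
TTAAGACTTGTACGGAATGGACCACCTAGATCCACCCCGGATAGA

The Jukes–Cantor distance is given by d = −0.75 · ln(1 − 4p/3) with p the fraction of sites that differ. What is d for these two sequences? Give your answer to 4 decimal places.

0.3295

Mismatches occur at site 4 (C/A), site 7 (A/C), site 16 (T/A), site 21 (T/A), site 26 (A/C), site 28 (T/A), site 30 (C/A), site 31 (A/T), site 34 (T/A), site 36 (A/C), site 39 (C/G), site 44 (T/G).
p = 12/45 = 0.266667.
d = −0.75 · ln(1 − (4/3)·0.266667) = −0.75 · ln(0.644444) = −0.75 · (-0.439367) = 0.3295.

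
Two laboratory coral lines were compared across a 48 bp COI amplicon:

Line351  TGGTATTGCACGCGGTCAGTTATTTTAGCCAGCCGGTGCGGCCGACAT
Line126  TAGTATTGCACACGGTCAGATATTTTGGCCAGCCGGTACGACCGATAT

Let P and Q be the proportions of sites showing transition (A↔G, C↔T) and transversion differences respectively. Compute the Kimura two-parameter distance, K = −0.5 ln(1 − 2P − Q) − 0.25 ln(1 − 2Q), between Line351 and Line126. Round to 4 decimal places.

0.1686

The sequences differ at positions 2 (G/A, transition), 12 (G/A, transition), 20 (T/A, transversion), 27 (A/G, transition), 38 (G/A, transition), 41 (G/A, transition), 46 (C/T, transition).
Of the 7 differences, 6 transitions and 1 transversion over 48 sites: P = 6/48 = 0.125000, Q = 1/48 = 0.020833.
d = −0.5·ln(0.729167) − 0.25·ln(0.958334) = −0.5·(-0.315852) − 0.25·(-0.042559) = 0.1686.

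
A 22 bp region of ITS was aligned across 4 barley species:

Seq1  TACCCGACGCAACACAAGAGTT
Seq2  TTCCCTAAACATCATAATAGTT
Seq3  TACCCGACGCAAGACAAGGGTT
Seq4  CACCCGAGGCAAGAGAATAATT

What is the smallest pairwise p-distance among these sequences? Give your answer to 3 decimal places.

Pairwise Hamming distances:
  Seq1 vs Seq2: 7
  Seq1 vs Seq3: 2
  Seq1 vs Seq4: 6
  Seq2 vs Seq3: 9
  Seq2 vs Seq4: 9
  Seq3 vs Seq4: 6
The smallest is 2 mismatches, between Seq1 and Seq3; p = 2/22 = 0.091.

0.091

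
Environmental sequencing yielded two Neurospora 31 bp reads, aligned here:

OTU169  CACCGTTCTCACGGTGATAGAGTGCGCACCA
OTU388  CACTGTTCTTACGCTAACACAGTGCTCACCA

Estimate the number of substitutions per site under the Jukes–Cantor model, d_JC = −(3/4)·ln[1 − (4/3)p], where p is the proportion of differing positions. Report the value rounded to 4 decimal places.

Differing sites — 4:C/T; 10:C/T; 14:G/C; 16:G/A; 18:T/C; 20:G/C; 26:G/T.
p = 7/31 = 0.225806.
d = −0.75 · ln(1 − (4/3)·0.225806) = −0.75 · ln(0.698925) = −0.75 · (-0.358212) = 0.2687.

0.2687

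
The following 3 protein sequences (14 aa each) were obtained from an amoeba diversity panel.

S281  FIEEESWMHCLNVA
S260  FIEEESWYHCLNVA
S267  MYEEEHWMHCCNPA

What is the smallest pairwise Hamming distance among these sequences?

1

Pairwise Hamming distances:
  S281 vs S260: 1
  S281 vs S267: 5
  S260 vs S267: 6
The smallest is 1, between S281 and S260.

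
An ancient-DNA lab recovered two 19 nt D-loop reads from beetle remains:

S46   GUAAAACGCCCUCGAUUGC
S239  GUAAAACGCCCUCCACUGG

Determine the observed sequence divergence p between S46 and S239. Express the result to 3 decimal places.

0.158

Differing sites — 14:G/C; 16:U/C; 19:C/G.
There are 3 differences over 19 sites, so p = 3/19 = 0.158.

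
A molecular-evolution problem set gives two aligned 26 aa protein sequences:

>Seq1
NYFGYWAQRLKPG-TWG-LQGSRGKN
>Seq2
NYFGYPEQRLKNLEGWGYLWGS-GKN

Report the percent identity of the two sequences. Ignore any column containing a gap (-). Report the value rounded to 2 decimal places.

Excluding the 3 gap columns leaves 23 comparable sites.
Differing sites — 6:W/P; 7:A/E; 12:P/N; 13:G/L; 15:T/G; 20:Q/W.
17 of the 23 comparable sites match, so the percent identity is 17/23 × 100 = 73.91%.

73.91%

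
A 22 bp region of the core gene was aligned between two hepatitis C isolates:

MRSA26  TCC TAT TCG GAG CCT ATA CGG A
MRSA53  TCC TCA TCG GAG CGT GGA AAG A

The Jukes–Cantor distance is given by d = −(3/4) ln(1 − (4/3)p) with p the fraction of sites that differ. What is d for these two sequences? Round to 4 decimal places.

Differing sites — 5:A/C; 6:T/A; 14:C/G; 16:A/G; 17:T/G; 19:C/A; 20:G/A.
p = 7/22 = 0.318182.
d = −0.75 · ln(1 − (4/3)·0.318182) = −0.75 · ln(0.575757) = −0.75 · (-0.552070) = 0.4141.

0.4141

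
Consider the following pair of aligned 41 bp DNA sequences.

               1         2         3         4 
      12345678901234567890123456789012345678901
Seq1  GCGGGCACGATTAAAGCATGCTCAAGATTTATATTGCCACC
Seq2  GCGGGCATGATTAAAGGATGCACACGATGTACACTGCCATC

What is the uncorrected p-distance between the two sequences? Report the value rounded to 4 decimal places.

The sequences differ at positions 8 (C/T), 17 (C/G), 22 (T/A), 25 (A/C), 29 (T/G), 32 (T/C), 34 (T/C), 40 (C/T).
There are 8 differences over 41 sites, so p = 8/41 = 0.1951.

0.1951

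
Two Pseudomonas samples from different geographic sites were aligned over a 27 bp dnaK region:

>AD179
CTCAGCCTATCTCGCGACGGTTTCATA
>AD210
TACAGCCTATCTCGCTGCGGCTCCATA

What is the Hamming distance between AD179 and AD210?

6

Differing sites — 1:C/T; 2:T/A; 16:G/T; 17:A/G; 21:T/C; 23:T/C.
That gives 6 mismatches out of 27 aligned sites, so the Hamming distance is 6.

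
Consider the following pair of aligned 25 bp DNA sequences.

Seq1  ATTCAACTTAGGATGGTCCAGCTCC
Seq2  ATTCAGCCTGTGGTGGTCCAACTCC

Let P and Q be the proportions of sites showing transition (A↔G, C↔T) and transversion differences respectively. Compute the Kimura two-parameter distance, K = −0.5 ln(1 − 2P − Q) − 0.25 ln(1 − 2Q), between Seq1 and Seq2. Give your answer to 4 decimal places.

Differing sites — 6:A/G (Ti); 8:T/C (Ti); 10:A/G (Ti); 11:G/T (Tv); 13:A/G (Ti); 21:G/A (Ti).
Of the 6 differences, 5 transitions and 1 transversion over 25 sites: P = 5/25 = 0.200000, Q = 1/25 = 0.040000.
d = −0.5·ln(0.560000) − 0.25·ln(0.920000) = −0.5·(-0.579818) − 0.25·(-0.083382) = 0.3108.

0.3108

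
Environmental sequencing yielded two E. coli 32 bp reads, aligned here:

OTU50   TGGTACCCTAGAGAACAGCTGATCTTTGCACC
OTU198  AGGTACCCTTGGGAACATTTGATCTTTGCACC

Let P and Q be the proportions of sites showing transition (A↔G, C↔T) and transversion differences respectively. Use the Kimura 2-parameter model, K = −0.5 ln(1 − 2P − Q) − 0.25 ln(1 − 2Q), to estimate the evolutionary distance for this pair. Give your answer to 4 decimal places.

0.1753

The sequences differ at positions 1 (T/A, transversion), 10 (A/T, transversion), 12 (A/G, transition), 18 (G/T, transversion), 19 (C/T, transition).
Of the 5 differences, 2 transitions and 3 transversions over 32 sites: P = 2/32 = 0.062500, Q = 3/32 = 0.093750.
d = −0.5·ln(0.781250) − 0.25·ln(0.812500) = −0.5·(-0.246860) − 0.25·(-0.207639) = 0.1753.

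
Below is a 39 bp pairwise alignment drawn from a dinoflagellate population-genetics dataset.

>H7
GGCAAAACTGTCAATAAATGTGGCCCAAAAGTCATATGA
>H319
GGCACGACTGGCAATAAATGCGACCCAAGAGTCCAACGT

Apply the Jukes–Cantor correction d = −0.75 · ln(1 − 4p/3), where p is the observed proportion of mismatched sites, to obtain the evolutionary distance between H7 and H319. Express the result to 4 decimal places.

0.3138

The sequences differ at positions 5 (A/C), 6 (A/G), 11 (T/G), 21 (T/C), 23 (G/A), 29 (A/G), 34 (A/C), 35 (T/A), 37 (T/C), 39 (A/T).
p = 10/39 = 0.256410.
d = −0.75 · ln(1 − (4/3)·0.256410) = −0.75 · ln(0.658120) = −0.75 · (-0.418368) = 0.3138.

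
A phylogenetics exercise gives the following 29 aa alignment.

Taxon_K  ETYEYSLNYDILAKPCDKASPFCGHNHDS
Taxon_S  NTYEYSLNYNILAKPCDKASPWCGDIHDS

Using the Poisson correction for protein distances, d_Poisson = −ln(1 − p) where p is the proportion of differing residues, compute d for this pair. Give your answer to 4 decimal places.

Differing sites — 1:E/N; 10:D/N; 22:F/W; 25:H/D; 26:N/I.
p = 5/29 = 0.172414.
d = −ln(1 − 0.172414) = −ln(0.827586) = 0.1892.

0.1892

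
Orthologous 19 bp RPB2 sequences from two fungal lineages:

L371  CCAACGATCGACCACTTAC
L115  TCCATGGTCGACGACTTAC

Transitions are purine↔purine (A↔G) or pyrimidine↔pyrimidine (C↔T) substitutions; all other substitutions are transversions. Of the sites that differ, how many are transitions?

Mismatches occur at site 1 (C↔T, transition), site 3 (A↔C, transversion), site 5 (C↔T, transition), site 7 (A↔G, transition), site 13 (C↔G, transversion).
Of the 5 differences, 3 transitions and 2 transversions, so the answer is 3.

3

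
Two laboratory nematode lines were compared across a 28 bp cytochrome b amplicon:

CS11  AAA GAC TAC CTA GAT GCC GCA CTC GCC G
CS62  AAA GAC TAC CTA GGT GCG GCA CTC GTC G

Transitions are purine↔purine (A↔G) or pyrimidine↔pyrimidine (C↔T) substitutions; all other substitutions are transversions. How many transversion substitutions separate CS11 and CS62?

1

Differing sites — 14:A/G (Ti); 18:C/G (Tv); 26:C/T (Ti).
Of the 3 differences, 2 transitions and 1 transversion, so the answer is 1.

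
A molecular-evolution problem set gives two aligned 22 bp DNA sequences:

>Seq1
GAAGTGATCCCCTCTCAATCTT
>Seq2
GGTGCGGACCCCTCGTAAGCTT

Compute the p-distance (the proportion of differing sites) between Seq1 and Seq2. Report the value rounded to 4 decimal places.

Differing sites — 2:A/G; 3:A/T; 5:T/C; 7:A/G; 8:T/A; 15:T/G; 16:C/T; 19:T/G.
There are 8 differences over 22 sites, so p = 8/22 = 0.3636.

0.3636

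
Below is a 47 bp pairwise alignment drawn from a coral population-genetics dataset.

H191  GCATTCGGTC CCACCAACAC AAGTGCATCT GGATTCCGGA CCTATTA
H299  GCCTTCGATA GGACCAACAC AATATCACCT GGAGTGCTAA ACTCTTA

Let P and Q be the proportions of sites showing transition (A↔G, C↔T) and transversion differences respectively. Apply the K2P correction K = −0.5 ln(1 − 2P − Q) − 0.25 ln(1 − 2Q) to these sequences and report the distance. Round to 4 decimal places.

0.4201

Mismatches occur at site 3 (A→C, transversion), site 8 (G→A, transition), site 10 (C→A, transversion), site 11 (C→G, transversion), site 12 (C→G, transversion), site 23 (G→T, transversion), site 24 (T→A, transversion), site 25 (G→T, transversion), site 28 (T→C, transition), site 34 (T→G, transversion), site 36 (C→G, transversion), site 38 (G→T, transversion), site 39 (G→A, transition), site 41 (C→A, transversion), site 44 (A→C, transversion).
Of the 15 differences, 3 transitions and 12 transversions over 47 sites: P = 3/47 = 0.063830, Q = 12/47 = 0.255319.
d = −0.5·ln(0.617021) − 0.25·ln(0.489362) = −0.5·(-0.482852) − 0.25·(-0.714653) = 0.4201.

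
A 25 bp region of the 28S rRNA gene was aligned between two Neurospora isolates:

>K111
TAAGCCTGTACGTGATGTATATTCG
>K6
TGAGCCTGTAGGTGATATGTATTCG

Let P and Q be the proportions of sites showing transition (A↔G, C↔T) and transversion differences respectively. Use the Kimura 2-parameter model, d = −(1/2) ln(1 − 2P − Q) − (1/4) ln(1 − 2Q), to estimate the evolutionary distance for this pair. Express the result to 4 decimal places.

0.1851

Mismatches occur at site 2 (A↔G, transition), site 11 (C↔G, transversion), site 17 (G↔A, transition), site 19 (A↔G, transition).
Of the 4 differences, 3 transitions and 1 transversion over 25 sites: P = 3/25 = 0.120000, Q = 1/25 = 0.040000.
d = −0.5·ln(0.720000) − 0.25·ln(0.920000) = −0.5·(-0.328504) − 0.25·(-0.083382) = 0.1851.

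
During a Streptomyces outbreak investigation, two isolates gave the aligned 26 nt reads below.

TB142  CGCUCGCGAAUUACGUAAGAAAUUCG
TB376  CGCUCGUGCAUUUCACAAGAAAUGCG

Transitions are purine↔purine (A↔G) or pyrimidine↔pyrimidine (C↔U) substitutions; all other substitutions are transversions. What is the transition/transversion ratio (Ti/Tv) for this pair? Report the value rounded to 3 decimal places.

Mismatches occur at site 7 (C↔U, transition), site 9 (A↔C, transversion), site 13 (A↔U, transversion), site 15 (G↔A, transition), site 16 (U↔C, transition), site 24 (U↔G, transversion).
Of the 6 differences, 3 transitions and 3 transversions, so Ti/Tv = 3/3 = 1.000.

1.000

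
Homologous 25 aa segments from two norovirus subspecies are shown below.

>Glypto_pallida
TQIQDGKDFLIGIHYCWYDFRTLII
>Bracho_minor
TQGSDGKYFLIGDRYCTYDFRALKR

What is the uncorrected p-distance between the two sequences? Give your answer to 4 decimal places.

0.3600

Differing sites — 3:I/G; 4:Q/S; 8:D/Y; 13:I/D; 14:H/R; 17:W/T; 22:T/A; 24:I/K; 25:I/R.
There are 9 differences over 25 sites, so p = 9/25 = 0.3600.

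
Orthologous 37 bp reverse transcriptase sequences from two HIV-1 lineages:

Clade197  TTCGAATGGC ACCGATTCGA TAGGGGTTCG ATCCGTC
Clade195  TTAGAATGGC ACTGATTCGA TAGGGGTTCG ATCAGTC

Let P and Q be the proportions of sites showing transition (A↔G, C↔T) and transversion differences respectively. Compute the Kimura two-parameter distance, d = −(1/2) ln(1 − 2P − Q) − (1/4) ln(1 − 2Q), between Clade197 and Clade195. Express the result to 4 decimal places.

0.0858

The sequences differ at positions 3 (C/A, transversion), 13 (C/T, transition), 34 (C/A, transversion).
Of the 3 differences, 1 transition and 2 transversions over 37 sites: P = 1/37 = 0.027027, Q = 2/37 = 0.054054.
d = −0.5·ln(0.891892) − 0.25·ln(0.891892) = −0.5·(-0.114410) − 0.25·(-0.114410) = 0.0858.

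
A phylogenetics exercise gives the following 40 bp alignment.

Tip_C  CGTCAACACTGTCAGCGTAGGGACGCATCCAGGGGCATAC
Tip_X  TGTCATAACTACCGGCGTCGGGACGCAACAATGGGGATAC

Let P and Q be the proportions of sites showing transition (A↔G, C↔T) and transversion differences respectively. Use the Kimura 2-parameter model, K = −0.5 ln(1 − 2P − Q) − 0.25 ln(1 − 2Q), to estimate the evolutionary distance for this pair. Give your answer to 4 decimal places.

Differing sites — 1:C/T (Ti); 6:A/T (Tv); 7:C/A (Tv); 11:G/A (Ti); 12:T/C (Ti); 14:A/G (Ti); 19:A/C (Tv); 28:T/A (Tv); 30:C/A (Tv); 32:G/T (Tv); 36:C/G (Tv).
Of the 11 differences, 4 transitions and 7 transversions over 40 sites: P = 4/40 = 0.100000, Q = 7/40 = 0.175000.
d = −0.5·ln(0.625000) − 0.25·ln(0.650000) = −0.5·(-0.470004) − 0.25·(-0.430783) = 0.3427.

0.3427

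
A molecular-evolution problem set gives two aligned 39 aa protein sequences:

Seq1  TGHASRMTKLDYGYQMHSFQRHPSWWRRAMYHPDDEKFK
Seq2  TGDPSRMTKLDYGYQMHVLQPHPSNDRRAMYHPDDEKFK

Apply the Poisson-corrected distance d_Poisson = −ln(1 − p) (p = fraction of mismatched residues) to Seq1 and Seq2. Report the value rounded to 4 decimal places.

0.1978

Differing sites — 3:H/D; 4:A/P; 18:S/V; 19:F/L; 21:R/P; 25:W/N; 26:W/D.
p = 7/39 = 0.179487.
d = −ln(1 − 0.179487) = −ln(0.820513) = 0.1978.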